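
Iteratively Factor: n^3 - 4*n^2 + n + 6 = (n - 2)*(n^2 - 2*n - 3) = (n - 3)*(n - 2)*(n + 1)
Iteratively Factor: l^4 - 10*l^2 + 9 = (l + 3)*(l^3 - 3*l^2 - l + 3) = (l + 1)*(l + 3)*(l^2 - 4*l + 3) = (l - 3)*(l + 1)*(l + 3)*(l - 1)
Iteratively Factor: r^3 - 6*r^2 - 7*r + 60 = (r + 3)*(r^2 - 9*r + 20) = (r - 4)*(r + 3)*(r - 5)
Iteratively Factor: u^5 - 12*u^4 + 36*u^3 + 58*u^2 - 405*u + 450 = (u - 5)*(u^4 - 7*u^3 + u^2 + 63*u - 90) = (u - 5)*(u - 3)*(u^3 - 4*u^2 - 11*u + 30) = (u - 5)^2*(u - 3)*(u^2 + u - 6) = (u - 5)^2*(u - 3)*(u + 3)*(u - 2)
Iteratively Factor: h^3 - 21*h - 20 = (h - 5)*(h^2 + 5*h + 4) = (h - 5)*(h + 1)*(h + 4)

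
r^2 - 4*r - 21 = (r - 7)*(r + 3)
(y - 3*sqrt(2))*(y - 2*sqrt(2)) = y^2 - 5*sqrt(2)*y + 12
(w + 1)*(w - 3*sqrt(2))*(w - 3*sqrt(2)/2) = w^3 - 9*sqrt(2)*w^2/2 + w^2 - 9*sqrt(2)*w/2 + 9*w + 9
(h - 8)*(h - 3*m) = h^2 - 3*h*m - 8*h + 24*m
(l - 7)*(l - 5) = l^2 - 12*l + 35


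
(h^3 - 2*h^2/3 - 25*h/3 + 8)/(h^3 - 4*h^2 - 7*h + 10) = (h^2 + h/3 - 8)/(h^2 - 3*h - 10)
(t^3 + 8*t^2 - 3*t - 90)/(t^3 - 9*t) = (t^2 + 11*t + 30)/(t*(t + 3))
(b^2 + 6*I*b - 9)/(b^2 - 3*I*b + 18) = (b + 3*I)/(b - 6*I)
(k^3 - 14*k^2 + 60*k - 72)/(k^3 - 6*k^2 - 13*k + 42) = (k^2 - 12*k + 36)/(k^2 - 4*k - 21)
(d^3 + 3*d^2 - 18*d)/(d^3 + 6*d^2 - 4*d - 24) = d*(d - 3)/(d^2 - 4)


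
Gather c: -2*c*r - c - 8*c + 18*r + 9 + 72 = c*(-2*r - 9) + 18*r + 81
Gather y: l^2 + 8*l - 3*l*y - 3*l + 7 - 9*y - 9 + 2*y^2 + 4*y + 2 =l^2 + 5*l + 2*y^2 + y*(-3*l - 5)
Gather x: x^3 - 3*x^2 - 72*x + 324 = x^3 - 3*x^2 - 72*x + 324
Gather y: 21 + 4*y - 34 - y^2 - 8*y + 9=-y^2 - 4*y - 4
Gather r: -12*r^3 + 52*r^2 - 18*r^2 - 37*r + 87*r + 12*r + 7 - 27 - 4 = -12*r^3 + 34*r^2 + 62*r - 24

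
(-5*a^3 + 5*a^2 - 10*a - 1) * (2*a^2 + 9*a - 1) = -10*a^5 - 35*a^4 + 30*a^3 - 97*a^2 + a + 1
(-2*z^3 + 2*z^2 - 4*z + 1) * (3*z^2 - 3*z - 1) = -6*z^5 + 12*z^4 - 16*z^3 + 13*z^2 + z - 1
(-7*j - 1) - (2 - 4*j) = -3*j - 3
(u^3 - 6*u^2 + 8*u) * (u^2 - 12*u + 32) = u^5 - 18*u^4 + 112*u^3 - 288*u^2 + 256*u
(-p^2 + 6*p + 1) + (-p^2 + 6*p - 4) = -2*p^2 + 12*p - 3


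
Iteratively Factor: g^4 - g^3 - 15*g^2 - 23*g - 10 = (g + 1)*(g^3 - 2*g^2 - 13*g - 10) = (g + 1)^2*(g^2 - 3*g - 10) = (g - 5)*(g + 1)^2*(g + 2)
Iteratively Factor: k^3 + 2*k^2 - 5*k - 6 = (k + 3)*(k^2 - k - 2) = (k + 1)*(k + 3)*(k - 2)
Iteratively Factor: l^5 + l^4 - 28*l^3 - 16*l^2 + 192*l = (l + 4)*(l^4 - 3*l^3 - 16*l^2 + 48*l) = (l + 4)^2*(l^3 - 7*l^2 + 12*l) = (l - 3)*(l + 4)^2*(l^2 - 4*l) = l*(l - 3)*(l + 4)^2*(l - 4)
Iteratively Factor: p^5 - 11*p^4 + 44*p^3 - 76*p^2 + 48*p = (p)*(p^4 - 11*p^3 + 44*p^2 - 76*p + 48) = p*(p - 2)*(p^3 - 9*p^2 + 26*p - 24) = p*(p - 3)*(p - 2)*(p^2 - 6*p + 8) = p*(p - 3)*(p - 2)^2*(p - 4)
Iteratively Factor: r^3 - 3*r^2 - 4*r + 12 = (r - 3)*(r^2 - 4) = (r - 3)*(r - 2)*(r + 2)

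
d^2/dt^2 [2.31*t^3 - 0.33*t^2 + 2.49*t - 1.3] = 13.86*t - 0.66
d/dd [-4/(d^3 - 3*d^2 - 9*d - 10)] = 12*(d^2 - 2*d - 3)/(-d^3 + 3*d^2 + 9*d + 10)^2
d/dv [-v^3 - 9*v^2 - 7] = 3*v*(-v - 6)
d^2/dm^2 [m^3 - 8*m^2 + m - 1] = 6*m - 16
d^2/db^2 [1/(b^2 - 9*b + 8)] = 2*(-b^2 + 9*b + (2*b - 9)^2 - 8)/(b^2 - 9*b + 8)^3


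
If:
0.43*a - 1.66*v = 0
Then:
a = 3.86046511627907*v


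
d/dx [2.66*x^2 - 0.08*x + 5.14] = 5.32*x - 0.08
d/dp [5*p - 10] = 5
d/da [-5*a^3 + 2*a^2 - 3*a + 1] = -15*a^2 + 4*a - 3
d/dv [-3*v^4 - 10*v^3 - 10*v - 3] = -12*v^3 - 30*v^2 - 10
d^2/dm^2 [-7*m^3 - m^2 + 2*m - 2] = -42*m - 2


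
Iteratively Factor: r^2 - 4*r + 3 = (r - 3)*(r - 1)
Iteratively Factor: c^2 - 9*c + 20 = (c - 4)*(c - 5)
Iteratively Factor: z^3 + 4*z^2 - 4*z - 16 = (z - 2)*(z^2 + 6*z + 8) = (z - 2)*(z + 4)*(z + 2)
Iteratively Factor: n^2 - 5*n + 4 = (n - 1)*(n - 4)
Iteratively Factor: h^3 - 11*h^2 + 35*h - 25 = (h - 1)*(h^2 - 10*h + 25) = (h - 5)*(h - 1)*(h - 5)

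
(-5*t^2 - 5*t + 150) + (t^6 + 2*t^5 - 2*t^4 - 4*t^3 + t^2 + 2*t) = t^6 + 2*t^5 - 2*t^4 - 4*t^3 - 4*t^2 - 3*t + 150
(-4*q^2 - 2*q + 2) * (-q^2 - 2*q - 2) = 4*q^4 + 10*q^3 + 10*q^2 - 4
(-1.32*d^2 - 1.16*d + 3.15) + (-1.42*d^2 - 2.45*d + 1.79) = -2.74*d^2 - 3.61*d + 4.94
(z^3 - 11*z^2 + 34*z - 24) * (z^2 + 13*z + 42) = z^5 + 2*z^4 - 67*z^3 - 44*z^2 + 1116*z - 1008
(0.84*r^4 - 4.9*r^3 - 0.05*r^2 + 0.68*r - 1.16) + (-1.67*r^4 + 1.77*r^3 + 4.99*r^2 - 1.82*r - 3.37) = -0.83*r^4 - 3.13*r^3 + 4.94*r^2 - 1.14*r - 4.53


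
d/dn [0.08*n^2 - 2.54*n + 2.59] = 0.16*n - 2.54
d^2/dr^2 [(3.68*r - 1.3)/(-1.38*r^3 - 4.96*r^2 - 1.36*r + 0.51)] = (-42.049152*r^5 - 121.424544*r^4 - 24.882688*r^3 + 175.451712*r^2 + 2.251752*r + 6.281024)/(2.628072*r^9 + 28.337472*r^8 + 109.620576*r^7 + 174.963772*r^6 + 87.086784*r^5 - 15.861408*r^4 - 17.049266*r^3 + 1.0404*r^2 + 1.061208*r - 0.132651)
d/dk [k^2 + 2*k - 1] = 2*k + 2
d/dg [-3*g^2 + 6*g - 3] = 6 - 6*g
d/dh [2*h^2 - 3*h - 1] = 4*h - 3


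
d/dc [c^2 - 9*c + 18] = 2*c - 9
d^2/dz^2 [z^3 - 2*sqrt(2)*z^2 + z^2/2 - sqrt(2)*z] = 6*z - 4*sqrt(2) + 1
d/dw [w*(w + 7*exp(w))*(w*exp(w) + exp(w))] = (w^3 + 14*w^2*exp(w) + 4*w^2 + 28*w*exp(w) + 2*w + 7*exp(w))*exp(w)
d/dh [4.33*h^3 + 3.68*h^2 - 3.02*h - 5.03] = 12.99*h^2 + 7.36*h - 3.02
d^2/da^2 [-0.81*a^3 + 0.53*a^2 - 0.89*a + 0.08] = 1.06 - 4.86*a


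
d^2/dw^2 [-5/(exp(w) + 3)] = 5*(3 - exp(w))*exp(w)/(exp(w) + 3)^3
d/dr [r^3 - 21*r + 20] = 3*r^2 - 21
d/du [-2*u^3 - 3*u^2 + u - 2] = -6*u^2 - 6*u + 1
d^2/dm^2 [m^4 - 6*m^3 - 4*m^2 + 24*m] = 12*m^2 - 36*m - 8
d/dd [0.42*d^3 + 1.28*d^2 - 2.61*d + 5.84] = 1.26*d^2 + 2.56*d - 2.61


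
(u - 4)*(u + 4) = u^2 - 16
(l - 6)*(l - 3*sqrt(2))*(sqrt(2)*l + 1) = sqrt(2)*l^3 - 6*sqrt(2)*l^2 - 5*l^2 - 3*sqrt(2)*l + 30*l + 18*sqrt(2)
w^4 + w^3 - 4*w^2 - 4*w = w*(w - 2)*(w + 1)*(w + 2)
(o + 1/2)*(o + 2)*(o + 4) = o^3 + 13*o^2/2 + 11*o + 4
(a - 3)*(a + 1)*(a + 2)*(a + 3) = a^4 + 3*a^3 - 7*a^2 - 27*a - 18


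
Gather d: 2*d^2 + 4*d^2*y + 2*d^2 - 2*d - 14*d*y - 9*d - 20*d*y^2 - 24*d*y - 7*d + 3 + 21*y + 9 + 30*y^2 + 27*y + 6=d^2*(4*y + 4) + d*(-20*y^2 - 38*y - 18) + 30*y^2 + 48*y + 18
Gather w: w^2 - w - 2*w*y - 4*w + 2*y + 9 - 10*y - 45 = w^2 + w*(-2*y - 5) - 8*y - 36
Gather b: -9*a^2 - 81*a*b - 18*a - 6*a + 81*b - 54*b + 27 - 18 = -9*a^2 - 24*a + b*(27 - 81*a) + 9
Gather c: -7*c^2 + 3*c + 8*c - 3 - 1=-7*c^2 + 11*c - 4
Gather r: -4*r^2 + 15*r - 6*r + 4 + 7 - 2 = -4*r^2 + 9*r + 9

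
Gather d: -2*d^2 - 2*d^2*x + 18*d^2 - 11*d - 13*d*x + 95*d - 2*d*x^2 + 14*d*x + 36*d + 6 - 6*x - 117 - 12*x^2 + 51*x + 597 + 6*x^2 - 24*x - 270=d^2*(16 - 2*x) + d*(-2*x^2 + x + 120) - 6*x^2 + 21*x + 216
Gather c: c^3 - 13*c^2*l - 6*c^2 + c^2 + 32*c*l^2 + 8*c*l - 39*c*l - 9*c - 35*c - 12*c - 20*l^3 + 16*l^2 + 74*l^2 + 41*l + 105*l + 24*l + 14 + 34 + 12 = c^3 + c^2*(-13*l - 5) + c*(32*l^2 - 31*l - 56) - 20*l^3 + 90*l^2 + 170*l + 60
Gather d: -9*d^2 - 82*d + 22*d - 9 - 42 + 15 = -9*d^2 - 60*d - 36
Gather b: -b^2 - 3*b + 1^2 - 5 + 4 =-b^2 - 3*b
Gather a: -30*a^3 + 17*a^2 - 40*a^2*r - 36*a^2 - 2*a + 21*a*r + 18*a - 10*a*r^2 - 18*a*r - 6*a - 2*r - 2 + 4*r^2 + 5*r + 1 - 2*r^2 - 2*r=-30*a^3 + a^2*(-40*r - 19) + a*(-10*r^2 + 3*r + 10) + 2*r^2 + r - 1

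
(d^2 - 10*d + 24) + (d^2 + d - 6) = 2*d^2 - 9*d + 18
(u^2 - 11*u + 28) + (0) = u^2 - 11*u + 28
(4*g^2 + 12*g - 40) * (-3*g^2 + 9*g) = -12*g^4 + 228*g^2 - 360*g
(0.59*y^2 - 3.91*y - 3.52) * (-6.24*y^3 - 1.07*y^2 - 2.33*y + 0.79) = -3.6816*y^5 + 23.7671*y^4 + 24.7738*y^3 + 13.3428*y^2 + 5.1127*y - 2.7808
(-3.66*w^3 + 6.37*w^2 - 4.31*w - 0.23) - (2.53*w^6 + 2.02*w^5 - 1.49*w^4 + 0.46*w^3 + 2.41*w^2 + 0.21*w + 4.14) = -2.53*w^6 - 2.02*w^5 + 1.49*w^4 - 4.12*w^3 + 3.96*w^2 - 4.52*w - 4.37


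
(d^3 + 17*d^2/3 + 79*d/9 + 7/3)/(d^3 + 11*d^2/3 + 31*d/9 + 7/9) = (d + 3)/(d + 1)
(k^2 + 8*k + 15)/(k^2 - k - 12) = (k + 5)/(k - 4)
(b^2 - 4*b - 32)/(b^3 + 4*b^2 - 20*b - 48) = (b^2 - 4*b - 32)/(b^3 + 4*b^2 - 20*b - 48)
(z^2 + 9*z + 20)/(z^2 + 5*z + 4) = (z + 5)/(z + 1)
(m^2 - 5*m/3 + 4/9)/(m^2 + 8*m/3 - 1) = (m - 4/3)/(m + 3)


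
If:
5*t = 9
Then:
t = 9/5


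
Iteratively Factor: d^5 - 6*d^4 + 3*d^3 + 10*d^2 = (d)*(d^4 - 6*d^3 + 3*d^2 + 10*d) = d*(d - 5)*(d^3 - d^2 - 2*d) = d^2*(d - 5)*(d^2 - d - 2) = d^2*(d - 5)*(d - 2)*(d + 1)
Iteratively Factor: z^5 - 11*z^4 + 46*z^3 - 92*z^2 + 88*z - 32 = (z - 2)*(z^4 - 9*z^3 + 28*z^2 - 36*z + 16) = (z - 2)*(z - 1)*(z^3 - 8*z^2 + 20*z - 16) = (z - 2)^2*(z - 1)*(z^2 - 6*z + 8) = (z - 4)*(z - 2)^2*(z - 1)*(z - 2)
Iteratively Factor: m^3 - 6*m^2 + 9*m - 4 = (m - 1)*(m^2 - 5*m + 4) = (m - 4)*(m - 1)*(m - 1)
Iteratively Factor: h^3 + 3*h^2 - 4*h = (h - 1)*(h^2 + 4*h) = h*(h - 1)*(h + 4)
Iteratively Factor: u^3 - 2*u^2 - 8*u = (u)*(u^2 - 2*u - 8) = u*(u + 2)*(u - 4)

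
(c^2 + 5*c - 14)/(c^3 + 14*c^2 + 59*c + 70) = (c - 2)/(c^2 + 7*c + 10)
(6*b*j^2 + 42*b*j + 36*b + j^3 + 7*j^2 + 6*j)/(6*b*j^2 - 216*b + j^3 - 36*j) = (j + 1)/(j - 6)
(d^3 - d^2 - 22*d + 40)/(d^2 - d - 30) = (d^2 - 6*d + 8)/(d - 6)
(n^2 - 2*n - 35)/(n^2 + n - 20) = (n - 7)/(n - 4)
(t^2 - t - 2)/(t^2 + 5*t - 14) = (t + 1)/(t + 7)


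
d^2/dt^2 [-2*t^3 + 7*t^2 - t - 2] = 14 - 12*t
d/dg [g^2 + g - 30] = 2*g + 1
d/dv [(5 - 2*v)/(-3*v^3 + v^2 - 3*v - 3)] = (6*v^3 - 2*v^2 + 6*v - (2*v - 5)*(9*v^2 - 2*v + 3) + 6)/(3*v^3 - v^2 + 3*v + 3)^2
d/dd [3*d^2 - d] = 6*d - 1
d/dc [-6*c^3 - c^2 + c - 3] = -18*c^2 - 2*c + 1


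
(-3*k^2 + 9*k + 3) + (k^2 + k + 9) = -2*k^2 + 10*k + 12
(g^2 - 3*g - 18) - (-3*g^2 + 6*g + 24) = 4*g^2 - 9*g - 42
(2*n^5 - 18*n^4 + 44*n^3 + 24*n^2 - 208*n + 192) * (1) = 2*n^5 - 18*n^4 + 44*n^3 + 24*n^2 - 208*n + 192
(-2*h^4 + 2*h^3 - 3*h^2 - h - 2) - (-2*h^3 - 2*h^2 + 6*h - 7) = -2*h^4 + 4*h^3 - h^2 - 7*h + 5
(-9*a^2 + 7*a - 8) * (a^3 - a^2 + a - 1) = -9*a^5 + 16*a^4 - 24*a^3 + 24*a^2 - 15*a + 8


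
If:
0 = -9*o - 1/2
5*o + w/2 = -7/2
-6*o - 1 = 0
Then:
No Solution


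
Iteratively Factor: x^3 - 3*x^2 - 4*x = (x + 1)*(x^2 - 4*x) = (x - 4)*(x + 1)*(x)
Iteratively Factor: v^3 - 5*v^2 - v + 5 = (v - 5)*(v^2 - 1) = (v - 5)*(v + 1)*(v - 1)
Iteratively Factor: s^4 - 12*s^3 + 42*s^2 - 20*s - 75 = (s - 5)*(s^3 - 7*s^2 + 7*s + 15) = (s - 5)*(s + 1)*(s^2 - 8*s + 15) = (s - 5)^2*(s + 1)*(s - 3)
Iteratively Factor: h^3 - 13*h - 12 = (h - 4)*(h^2 + 4*h + 3) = (h - 4)*(h + 3)*(h + 1)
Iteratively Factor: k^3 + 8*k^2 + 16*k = (k)*(k^2 + 8*k + 16) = k*(k + 4)*(k + 4)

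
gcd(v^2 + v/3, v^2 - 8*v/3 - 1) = v + 1/3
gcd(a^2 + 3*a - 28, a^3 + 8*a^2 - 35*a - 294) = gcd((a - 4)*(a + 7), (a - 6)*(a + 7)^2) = a + 7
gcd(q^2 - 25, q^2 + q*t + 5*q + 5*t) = q + 5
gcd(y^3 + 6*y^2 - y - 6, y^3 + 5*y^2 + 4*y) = y + 1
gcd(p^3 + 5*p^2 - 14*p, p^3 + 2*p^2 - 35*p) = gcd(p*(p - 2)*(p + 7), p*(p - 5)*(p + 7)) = p^2 + 7*p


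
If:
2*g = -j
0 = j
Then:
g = 0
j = 0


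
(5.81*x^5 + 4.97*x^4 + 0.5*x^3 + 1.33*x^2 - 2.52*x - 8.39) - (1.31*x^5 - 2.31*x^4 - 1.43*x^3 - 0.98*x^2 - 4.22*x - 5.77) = 4.5*x^5 + 7.28*x^4 + 1.93*x^3 + 2.31*x^2 + 1.7*x - 2.62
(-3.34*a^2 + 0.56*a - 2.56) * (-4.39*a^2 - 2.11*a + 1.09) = 14.6626*a^4 + 4.589*a^3 + 6.4162*a^2 + 6.012*a - 2.7904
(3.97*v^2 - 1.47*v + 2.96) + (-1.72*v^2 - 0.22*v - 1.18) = 2.25*v^2 - 1.69*v + 1.78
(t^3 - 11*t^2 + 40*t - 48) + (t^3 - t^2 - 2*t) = 2*t^3 - 12*t^2 + 38*t - 48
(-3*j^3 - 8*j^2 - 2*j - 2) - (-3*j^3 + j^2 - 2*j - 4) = 2 - 9*j^2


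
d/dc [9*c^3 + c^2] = c*(27*c + 2)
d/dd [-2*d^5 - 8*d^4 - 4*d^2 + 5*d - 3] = -10*d^4 - 32*d^3 - 8*d + 5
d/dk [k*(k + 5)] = 2*k + 5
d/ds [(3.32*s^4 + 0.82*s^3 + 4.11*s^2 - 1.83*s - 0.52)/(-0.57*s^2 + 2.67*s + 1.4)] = (-3.7848*s^5 + 26.1258*s^4 + 22.9708*s^3 + 13.3746*s^2 + 10.9152*s - 1.1736)/(0.3249*s^4 - 3.0438*s^3 + 5.5329*s^2 + 7.476*s + 1.96)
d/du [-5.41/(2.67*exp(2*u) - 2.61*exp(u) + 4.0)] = (28.8894*exp(u) - 14.1201)*exp(u)/(2.67*exp(2*u) - 2.61*exp(u) + 4.0)^2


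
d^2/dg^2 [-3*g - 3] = 0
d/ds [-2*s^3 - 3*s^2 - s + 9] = -6*s^2 - 6*s - 1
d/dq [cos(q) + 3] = -sin(q)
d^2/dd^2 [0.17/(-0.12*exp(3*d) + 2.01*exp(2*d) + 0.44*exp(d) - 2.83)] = (-0.17*(-0.72*exp(2*d) + 8.04*exp(d) + 0.88)*(-0.36*exp(2*d) + 4.02*exp(d) + 0.44)*exp(d) + (0.1836*exp(2*d) - 1.3668*exp(d) - 0.0748)*(0.12*exp(3*d) - 2.01*exp(2*d) - 0.44*exp(d) + 2.83))*exp(d)/(0.12*exp(3*d) - 2.01*exp(2*d) - 0.44*exp(d) + 2.83)^3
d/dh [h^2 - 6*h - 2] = 2*h - 6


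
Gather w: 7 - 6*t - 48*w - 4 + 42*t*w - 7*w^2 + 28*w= -6*t - 7*w^2 + w*(42*t - 20) + 3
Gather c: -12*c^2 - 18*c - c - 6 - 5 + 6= -12*c^2 - 19*c - 5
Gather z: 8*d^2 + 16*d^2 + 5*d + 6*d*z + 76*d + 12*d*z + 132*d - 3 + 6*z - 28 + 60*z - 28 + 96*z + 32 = 24*d^2 + 213*d + z*(18*d + 162) - 27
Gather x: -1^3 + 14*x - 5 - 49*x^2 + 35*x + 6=-49*x^2 + 49*x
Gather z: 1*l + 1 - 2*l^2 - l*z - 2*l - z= -2*l^2 - l + z*(-l - 1) + 1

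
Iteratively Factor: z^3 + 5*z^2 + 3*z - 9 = (z + 3)*(z^2 + 2*z - 3) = (z - 1)*(z + 3)*(z + 3)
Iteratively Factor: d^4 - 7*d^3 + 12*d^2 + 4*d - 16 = (d - 4)*(d^3 - 3*d^2 + 4) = (d - 4)*(d - 2)*(d^2 - d - 2) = (d - 4)*(d - 2)^2*(d + 1)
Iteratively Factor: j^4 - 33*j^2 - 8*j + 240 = (j + 4)*(j^3 - 4*j^2 - 17*j + 60) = (j - 5)*(j + 4)*(j^2 + j - 12) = (j - 5)*(j - 3)*(j + 4)*(j + 4)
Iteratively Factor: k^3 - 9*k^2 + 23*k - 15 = (k - 3)*(k^2 - 6*k + 5) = (k - 3)*(k - 1)*(k - 5)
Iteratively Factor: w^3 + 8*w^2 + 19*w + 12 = (w + 3)*(w^2 + 5*w + 4) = (w + 3)*(w + 4)*(w + 1)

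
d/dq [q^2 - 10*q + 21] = 2*q - 10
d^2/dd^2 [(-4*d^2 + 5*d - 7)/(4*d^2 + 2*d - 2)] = 4*(7*d^3 - 27*d^2 - 3*d - 5)/(8*d^6 + 12*d^5 - 6*d^4 - 11*d^3 + 3*d^2 + 3*d - 1)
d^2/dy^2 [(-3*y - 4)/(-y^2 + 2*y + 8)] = 2*((2 - 9*y)*(-y^2 + 2*y + 8) - 4*(y - 1)^2*(3*y + 4))/(-y^2 + 2*y + 8)^3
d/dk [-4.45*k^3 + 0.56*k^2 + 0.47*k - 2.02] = -13.35*k^2 + 1.12*k + 0.47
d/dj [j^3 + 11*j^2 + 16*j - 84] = 3*j^2 + 22*j + 16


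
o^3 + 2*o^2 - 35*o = o*(o - 5)*(o + 7)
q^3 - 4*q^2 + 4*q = q*(q - 2)^2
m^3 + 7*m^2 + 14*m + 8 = (m + 1)*(m + 2)*(m + 4)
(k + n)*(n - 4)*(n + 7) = k*n^2 + 3*k*n - 28*k + n^3 + 3*n^2 - 28*n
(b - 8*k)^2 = b^2 - 16*b*k + 64*k^2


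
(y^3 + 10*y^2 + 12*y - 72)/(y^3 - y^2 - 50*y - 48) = (y^2 + 4*y - 12)/(y^2 - 7*y - 8)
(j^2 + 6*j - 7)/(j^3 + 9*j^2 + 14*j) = (j - 1)/(j*(j + 2))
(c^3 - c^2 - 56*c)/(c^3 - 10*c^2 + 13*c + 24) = c*(c + 7)/(c^2 - 2*c - 3)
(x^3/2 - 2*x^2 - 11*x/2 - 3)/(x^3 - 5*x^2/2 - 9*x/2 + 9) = (x^3 - 4*x^2 - 11*x - 6)/(2*x^3 - 5*x^2 - 9*x + 18)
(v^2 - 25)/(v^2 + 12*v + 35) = (v - 5)/(v + 7)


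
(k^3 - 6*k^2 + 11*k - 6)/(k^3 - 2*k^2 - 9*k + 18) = (k - 1)/(k + 3)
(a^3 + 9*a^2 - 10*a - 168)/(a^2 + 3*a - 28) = a + 6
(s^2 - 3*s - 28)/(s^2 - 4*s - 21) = (s + 4)/(s + 3)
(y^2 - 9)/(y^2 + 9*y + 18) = (y - 3)/(y + 6)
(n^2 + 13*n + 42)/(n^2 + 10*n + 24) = (n + 7)/(n + 4)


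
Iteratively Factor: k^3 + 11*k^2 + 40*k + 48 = (k + 4)*(k^2 + 7*k + 12) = (k + 4)^2*(k + 3)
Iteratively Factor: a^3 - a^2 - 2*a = (a - 2)*(a^2 + a) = (a - 2)*(a + 1)*(a)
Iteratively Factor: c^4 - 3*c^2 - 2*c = (c - 2)*(c^3 + 2*c^2 + c) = c*(c - 2)*(c^2 + 2*c + 1) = c*(c - 2)*(c + 1)*(c + 1)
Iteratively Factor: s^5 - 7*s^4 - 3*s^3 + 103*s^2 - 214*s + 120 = (s + 4)*(s^4 - 11*s^3 + 41*s^2 - 61*s + 30) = (s - 1)*(s + 4)*(s^3 - 10*s^2 + 31*s - 30) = (s - 5)*(s - 1)*(s + 4)*(s^2 - 5*s + 6) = (s - 5)*(s - 3)*(s - 1)*(s + 4)*(s - 2)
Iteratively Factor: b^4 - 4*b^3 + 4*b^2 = (b - 2)*(b^3 - 2*b^2) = (b - 2)^2*(b^2) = b*(b - 2)^2*(b)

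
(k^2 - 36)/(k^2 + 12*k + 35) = (k^2 - 36)/(k^2 + 12*k + 35)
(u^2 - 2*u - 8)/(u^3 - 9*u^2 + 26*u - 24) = (u + 2)/(u^2 - 5*u + 6)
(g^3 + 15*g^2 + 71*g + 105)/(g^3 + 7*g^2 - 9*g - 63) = (g + 5)/(g - 3)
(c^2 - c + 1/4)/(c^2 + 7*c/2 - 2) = (c - 1/2)/(c + 4)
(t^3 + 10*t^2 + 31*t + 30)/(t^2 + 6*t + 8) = (t^2 + 8*t + 15)/(t + 4)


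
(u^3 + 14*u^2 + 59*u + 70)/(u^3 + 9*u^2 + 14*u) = (u + 5)/u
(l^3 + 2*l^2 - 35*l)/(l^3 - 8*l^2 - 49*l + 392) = l*(l - 5)/(l^2 - 15*l + 56)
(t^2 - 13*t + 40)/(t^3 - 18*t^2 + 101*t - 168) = (t - 5)/(t^2 - 10*t + 21)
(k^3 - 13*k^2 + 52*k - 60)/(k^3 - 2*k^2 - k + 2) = (k^2 - 11*k + 30)/(k^2 - 1)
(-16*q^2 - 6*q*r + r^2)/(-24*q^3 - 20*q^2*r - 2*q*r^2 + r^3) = (8*q - r)/(12*q^2 + 4*q*r - r^2)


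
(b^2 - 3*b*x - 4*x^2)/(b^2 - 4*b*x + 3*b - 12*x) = (b + x)/(b + 3)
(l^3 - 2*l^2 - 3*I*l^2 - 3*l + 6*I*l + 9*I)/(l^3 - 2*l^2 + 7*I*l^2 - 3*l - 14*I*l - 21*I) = (l - 3*I)/(l + 7*I)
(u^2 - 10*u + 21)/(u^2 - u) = (u^2 - 10*u + 21)/(u*(u - 1))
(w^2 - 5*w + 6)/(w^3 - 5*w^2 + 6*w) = 1/w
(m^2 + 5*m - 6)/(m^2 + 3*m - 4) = (m + 6)/(m + 4)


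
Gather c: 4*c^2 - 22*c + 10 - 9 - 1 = 4*c^2 - 22*c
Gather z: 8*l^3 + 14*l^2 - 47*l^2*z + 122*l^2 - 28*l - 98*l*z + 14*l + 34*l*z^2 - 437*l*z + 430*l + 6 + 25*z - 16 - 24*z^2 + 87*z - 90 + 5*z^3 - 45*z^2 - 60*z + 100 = 8*l^3 + 136*l^2 + 416*l + 5*z^3 + z^2*(34*l - 69) + z*(-47*l^2 - 535*l + 52)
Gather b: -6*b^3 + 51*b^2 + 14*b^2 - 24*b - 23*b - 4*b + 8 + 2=-6*b^3 + 65*b^2 - 51*b + 10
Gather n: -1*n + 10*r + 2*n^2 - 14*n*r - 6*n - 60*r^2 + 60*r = 2*n^2 + n*(-14*r - 7) - 60*r^2 + 70*r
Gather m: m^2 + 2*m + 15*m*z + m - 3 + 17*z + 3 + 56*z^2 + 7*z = m^2 + m*(15*z + 3) + 56*z^2 + 24*z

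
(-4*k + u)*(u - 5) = -4*k*u + 20*k + u^2 - 5*u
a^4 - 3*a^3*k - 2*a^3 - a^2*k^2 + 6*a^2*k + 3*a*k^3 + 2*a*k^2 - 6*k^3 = (a - 2)*(a - 3*k)*(a - k)*(a + k)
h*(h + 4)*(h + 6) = h^3 + 10*h^2 + 24*h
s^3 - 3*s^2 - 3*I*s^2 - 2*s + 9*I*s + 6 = (s - 3)*(s - 2*I)*(s - I)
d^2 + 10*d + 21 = (d + 3)*(d + 7)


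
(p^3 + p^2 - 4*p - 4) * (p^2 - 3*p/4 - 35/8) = p^5 + p^4/4 - 73*p^3/8 - 43*p^2/8 + 41*p/2 + 35/2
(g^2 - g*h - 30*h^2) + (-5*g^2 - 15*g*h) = -4*g^2 - 16*g*h - 30*h^2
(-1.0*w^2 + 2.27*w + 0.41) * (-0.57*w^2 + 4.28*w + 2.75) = 0.57*w^4 - 5.5739*w^3 + 6.7319*w^2 + 7.9973*w + 1.1275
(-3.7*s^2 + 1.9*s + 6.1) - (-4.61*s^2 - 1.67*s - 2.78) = 0.91*s^2 + 3.57*s + 8.88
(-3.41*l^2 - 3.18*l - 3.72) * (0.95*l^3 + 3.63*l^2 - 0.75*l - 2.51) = -3.2395*l^5 - 15.3993*l^4 - 12.5199*l^3 - 2.5595*l^2 + 10.7718*l + 9.3372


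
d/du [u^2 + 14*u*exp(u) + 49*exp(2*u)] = 14*u*exp(u) + 2*u + 98*exp(2*u) + 14*exp(u)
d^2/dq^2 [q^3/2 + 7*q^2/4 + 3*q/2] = 3*q + 7/2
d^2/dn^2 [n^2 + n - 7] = 2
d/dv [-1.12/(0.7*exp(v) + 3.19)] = 0.784*exp(v)/(0.7*exp(v) + 3.19)^2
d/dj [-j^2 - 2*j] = -2*j - 2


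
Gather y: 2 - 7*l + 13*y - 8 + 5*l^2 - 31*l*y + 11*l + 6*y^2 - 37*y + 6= 5*l^2 + 4*l + 6*y^2 + y*(-31*l - 24)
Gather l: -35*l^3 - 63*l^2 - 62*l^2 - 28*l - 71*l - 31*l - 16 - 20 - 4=-35*l^3 - 125*l^2 - 130*l - 40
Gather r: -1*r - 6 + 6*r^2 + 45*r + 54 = 6*r^2 + 44*r + 48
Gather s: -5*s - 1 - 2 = -5*s - 3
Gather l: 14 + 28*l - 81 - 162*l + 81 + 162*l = 28*l + 14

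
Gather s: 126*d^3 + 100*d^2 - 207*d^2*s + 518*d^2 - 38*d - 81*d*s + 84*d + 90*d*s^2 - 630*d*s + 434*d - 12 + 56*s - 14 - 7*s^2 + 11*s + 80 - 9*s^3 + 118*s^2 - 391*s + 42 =126*d^3 + 618*d^2 + 480*d - 9*s^3 + s^2*(90*d + 111) + s*(-207*d^2 - 711*d - 324) + 96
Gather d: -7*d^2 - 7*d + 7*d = -7*d^2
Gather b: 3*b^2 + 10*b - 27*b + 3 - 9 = 3*b^2 - 17*b - 6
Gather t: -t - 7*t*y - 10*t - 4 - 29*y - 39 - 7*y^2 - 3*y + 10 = t*(-7*y - 11) - 7*y^2 - 32*y - 33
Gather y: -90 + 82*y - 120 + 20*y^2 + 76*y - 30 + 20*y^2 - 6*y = 40*y^2 + 152*y - 240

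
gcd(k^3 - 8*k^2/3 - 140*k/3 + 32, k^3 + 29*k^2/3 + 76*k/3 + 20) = k + 6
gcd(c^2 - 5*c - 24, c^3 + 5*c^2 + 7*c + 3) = c + 3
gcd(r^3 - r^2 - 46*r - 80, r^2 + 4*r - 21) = 1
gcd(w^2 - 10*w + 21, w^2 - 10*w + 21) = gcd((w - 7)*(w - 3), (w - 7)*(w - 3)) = w^2 - 10*w + 21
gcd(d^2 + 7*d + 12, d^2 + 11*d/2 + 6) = d + 4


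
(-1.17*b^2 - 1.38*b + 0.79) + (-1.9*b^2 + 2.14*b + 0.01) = -3.07*b^2 + 0.76*b + 0.8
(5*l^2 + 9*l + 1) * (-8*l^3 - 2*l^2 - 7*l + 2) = -40*l^5 - 82*l^4 - 61*l^3 - 55*l^2 + 11*l + 2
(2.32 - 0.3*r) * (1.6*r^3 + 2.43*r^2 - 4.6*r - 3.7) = -0.48*r^4 + 2.983*r^3 + 7.0176*r^2 - 9.562*r - 8.584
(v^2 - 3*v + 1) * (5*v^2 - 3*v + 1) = 5*v^4 - 18*v^3 + 15*v^2 - 6*v + 1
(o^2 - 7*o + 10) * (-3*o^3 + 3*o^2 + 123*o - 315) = -3*o^5 + 24*o^4 + 72*o^3 - 1146*o^2 + 3435*o - 3150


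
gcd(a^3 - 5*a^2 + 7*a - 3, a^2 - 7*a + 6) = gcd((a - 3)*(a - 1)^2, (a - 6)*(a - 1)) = a - 1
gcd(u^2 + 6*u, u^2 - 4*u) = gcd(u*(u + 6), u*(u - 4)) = u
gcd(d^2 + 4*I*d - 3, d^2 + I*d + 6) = d + 3*I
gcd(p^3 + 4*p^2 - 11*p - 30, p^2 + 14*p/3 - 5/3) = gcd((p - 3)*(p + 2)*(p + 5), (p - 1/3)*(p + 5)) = p + 5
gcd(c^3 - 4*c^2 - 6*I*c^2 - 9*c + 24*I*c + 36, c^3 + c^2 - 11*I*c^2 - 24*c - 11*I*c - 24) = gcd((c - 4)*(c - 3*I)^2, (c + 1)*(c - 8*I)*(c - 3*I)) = c - 3*I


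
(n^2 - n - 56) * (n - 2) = n^3 - 3*n^2 - 54*n + 112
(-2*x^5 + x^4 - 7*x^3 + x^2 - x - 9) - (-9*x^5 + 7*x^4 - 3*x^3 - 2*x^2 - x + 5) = 7*x^5 - 6*x^4 - 4*x^3 + 3*x^2 - 14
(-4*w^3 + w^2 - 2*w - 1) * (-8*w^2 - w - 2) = 32*w^5 - 4*w^4 + 23*w^3 + 8*w^2 + 5*w + 2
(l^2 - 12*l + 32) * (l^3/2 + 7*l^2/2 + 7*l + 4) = l^5/2 - 5*l^4/2 - 19*l^3 + 32*l^2 + 176*l + 128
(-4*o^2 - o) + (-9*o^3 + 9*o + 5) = -9*o^3 - 4*o^2 + 8*o + 5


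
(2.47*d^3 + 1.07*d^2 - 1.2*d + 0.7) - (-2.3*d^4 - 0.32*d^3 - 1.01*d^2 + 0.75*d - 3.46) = 2.3*d^4 + 2.79*d^3 + 2.08*d^2 - 1.95*d + 4.16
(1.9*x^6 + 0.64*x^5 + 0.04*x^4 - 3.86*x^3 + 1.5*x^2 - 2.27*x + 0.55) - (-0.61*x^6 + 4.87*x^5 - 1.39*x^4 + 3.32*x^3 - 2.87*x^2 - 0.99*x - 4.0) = 2.51*x^6 - 4.23*x^5 + 1.43*x^4 - 7.18*x^3 + 4.37*x^2 - 1.28*x + 4.55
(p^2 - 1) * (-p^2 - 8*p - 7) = -p^4 - 8*p^3 - 6*p^2 + 8*p + 7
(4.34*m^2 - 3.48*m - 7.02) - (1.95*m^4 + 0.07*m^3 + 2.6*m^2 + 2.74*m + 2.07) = -1.95*m^4 - 0.07*m^3 + 1.74*m^2 - 6.22*m - 9.09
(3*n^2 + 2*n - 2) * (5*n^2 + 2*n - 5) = 15*n^4 + 16*n^3 - 21*n^2 - 14*n + 10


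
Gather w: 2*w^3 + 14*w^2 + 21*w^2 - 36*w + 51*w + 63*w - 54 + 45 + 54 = 2*w^3 + 35*w^2 + 78*w + 45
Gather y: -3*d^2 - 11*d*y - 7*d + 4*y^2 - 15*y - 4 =-3*d^2 - 7*d + 4*y^2 + y*(-11*d - 15) - 4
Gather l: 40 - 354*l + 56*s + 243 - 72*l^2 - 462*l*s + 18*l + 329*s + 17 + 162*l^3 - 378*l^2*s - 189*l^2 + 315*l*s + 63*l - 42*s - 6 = 162*l^3 + l^2*(-378*s - 261) + l*(-147*s - 273) + 343*s + 294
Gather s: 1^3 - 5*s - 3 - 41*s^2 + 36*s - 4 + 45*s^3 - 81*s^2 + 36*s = 45*s^3 - 122*s^2 + 67*s - 6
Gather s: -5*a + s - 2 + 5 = -5*a + s + 3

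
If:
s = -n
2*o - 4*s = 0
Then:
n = -s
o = 2*s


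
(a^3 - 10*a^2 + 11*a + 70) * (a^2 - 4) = a^5 - 10*a^4 + 7*a^3 + 110*a^2 - 44*a - 280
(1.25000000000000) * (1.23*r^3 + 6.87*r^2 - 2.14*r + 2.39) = 1.5375*r^3 + 8.5875*r^2 - 2.675*r + 2.9875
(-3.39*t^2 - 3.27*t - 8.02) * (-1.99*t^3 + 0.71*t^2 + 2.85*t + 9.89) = 6.7461*t^5 + 4.1004*t^4 + 3.9766*t^3 - 48.5408*t^2 - 55.1973*t - 79.3178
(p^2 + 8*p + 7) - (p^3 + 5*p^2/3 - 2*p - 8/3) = -p^3 - 2*p^2/3 + 10*p + 29/3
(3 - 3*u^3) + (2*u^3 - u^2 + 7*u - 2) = -u^3 - u^2 + 7*u + 1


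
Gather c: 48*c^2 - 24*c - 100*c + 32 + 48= 48*c^2 - 124*c + 80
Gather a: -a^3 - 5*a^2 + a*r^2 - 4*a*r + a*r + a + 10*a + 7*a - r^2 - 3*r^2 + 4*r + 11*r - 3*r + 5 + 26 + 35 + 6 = -a^3 - 5*a^2 + a*(r^2 - 3*r + 18) - 4*r^2 + 12*r + 72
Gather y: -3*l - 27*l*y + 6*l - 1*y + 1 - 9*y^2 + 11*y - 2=3*l - 9*y^2 + y*(10 - 27*l) - 1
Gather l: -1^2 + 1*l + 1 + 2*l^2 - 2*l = 2*l^2 - l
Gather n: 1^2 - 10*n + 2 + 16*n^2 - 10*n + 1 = 16*n^2 - 20*n + 4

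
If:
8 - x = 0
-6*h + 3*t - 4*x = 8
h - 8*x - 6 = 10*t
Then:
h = -610/57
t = -460/57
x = 8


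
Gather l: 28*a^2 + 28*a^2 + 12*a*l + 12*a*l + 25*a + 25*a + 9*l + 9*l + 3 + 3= 56*a^2 + 50*a + l*(24*a + 18) + 6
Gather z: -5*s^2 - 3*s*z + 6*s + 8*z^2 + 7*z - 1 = -5*s^2 + 6*s + 8*z^2 + z*(7 - 3*s) - 1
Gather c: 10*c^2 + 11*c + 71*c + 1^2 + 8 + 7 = 10*c^2 + 82*c + 16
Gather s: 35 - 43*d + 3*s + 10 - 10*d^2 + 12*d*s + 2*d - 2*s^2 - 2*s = -10*d^2 - 41*d - 2*s^2 + s*(12*d + 1) + 45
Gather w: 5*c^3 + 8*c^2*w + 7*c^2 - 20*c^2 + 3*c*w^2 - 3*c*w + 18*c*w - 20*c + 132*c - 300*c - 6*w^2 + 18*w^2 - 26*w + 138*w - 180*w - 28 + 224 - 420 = 5*c^3 - 13*c^2 - 188*c + w^2*(3*c + 12) + w*(8*c^2 + 15*c - 68) - 224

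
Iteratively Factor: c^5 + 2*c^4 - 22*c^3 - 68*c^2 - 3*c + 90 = (c - 1)*(c^4 + 3*c^3 - 19*c^2 - 87*c - 90) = (c - 1)*(c + 3)*(c^3 - 19*c - 30) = (c - 1)*(c + 2)*(c + 3)*(c^2 - 2*c - 15) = (c - 1)*(c + 2)*(c + 3)^2*(c - 5)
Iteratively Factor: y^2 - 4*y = (y)*(y - 4)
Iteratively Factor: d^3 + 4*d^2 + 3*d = (d)*(d^2 + 4*d + 3) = d*(d + 1)*(d + 3)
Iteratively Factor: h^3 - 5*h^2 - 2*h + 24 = (h - 4)*(h^2 - h - 6) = (h - 4)*(h - 3)*(h + 2)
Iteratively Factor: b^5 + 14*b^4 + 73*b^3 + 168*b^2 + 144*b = (b + 4)*(b^4 + 10*b^3 + 33*b^2 + 36*b) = (b + 4)^2*(b^3 + 6*b^2 + 9*b) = (b + 3)*(b + 4)^2*(b^2 + 3*b) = b*(b + 3)*(b + 4)^2*(b + 3)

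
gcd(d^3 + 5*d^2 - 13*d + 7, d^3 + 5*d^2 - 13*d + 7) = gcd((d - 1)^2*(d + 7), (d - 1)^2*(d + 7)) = d^3 + 5*d^2 - 13*d + 7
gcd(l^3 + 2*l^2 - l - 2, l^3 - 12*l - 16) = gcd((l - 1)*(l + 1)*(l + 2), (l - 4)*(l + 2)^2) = l + 2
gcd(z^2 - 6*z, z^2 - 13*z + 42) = z - 6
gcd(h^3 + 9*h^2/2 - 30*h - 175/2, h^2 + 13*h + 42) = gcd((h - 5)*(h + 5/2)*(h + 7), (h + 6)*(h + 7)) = h + 7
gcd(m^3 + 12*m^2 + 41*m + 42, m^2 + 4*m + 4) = m + 2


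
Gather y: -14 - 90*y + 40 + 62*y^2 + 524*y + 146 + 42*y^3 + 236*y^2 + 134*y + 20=42*y^3 + 298*y^2 + 568*y + 192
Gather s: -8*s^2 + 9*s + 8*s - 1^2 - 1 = -8*s^2 + 17*s - 2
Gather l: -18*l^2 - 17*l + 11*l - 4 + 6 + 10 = -18*l^2 - 6*l + 12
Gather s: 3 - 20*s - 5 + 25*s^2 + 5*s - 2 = 25*s^2 - 15*s - 4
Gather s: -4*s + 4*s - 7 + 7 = 0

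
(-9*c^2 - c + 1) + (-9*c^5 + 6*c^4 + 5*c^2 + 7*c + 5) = -9*c^5 + 6*c^4 - 4*c^2 + 6*c + 6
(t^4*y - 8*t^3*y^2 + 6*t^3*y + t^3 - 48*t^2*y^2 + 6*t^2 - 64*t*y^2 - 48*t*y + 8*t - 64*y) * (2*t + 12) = 2*t^5*y - 16*t^4*y^2 + 24*t^4*y + 2*t^4 - 192*t^3*y^2 + 72*t^3*y + 24*t^3 - 704*t^2*y^2 - 96*t^2*y + 88*t^2 - 768*t*y^2 - 704*t*y + 96*t - 768*y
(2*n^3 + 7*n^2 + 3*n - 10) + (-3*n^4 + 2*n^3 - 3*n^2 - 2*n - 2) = -3*n^4 + 4*n^3 + 4*n^2 + n - 12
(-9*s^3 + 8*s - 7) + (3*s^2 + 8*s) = -9*s^3 + 3*s^2 + 16*s - 7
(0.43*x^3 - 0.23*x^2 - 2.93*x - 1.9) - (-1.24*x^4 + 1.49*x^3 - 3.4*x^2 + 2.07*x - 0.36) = 1.24*x^4 - 1.06*x^3 + 3.17*x^2 - 5.0*x - 1.54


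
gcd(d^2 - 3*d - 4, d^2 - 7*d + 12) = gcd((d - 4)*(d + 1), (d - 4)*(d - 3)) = d - 4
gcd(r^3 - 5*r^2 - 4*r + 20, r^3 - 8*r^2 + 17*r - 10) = r^2 - 7*r + 10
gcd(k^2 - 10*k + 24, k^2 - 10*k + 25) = 1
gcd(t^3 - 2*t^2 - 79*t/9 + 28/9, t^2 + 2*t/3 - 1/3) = t - 1/3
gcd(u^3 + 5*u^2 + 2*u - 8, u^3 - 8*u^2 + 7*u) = u - 1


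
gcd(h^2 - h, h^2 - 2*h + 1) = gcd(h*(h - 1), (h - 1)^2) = h - 1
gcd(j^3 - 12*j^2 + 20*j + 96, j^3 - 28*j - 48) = j^2 - 4*j - 12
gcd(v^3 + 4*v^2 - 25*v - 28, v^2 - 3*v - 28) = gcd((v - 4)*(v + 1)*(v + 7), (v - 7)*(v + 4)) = 1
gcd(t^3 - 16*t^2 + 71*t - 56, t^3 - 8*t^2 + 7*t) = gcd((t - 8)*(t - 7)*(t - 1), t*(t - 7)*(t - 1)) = t^2 - 8*t + 7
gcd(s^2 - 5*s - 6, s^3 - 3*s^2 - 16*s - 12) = s^2 - 5*s - 6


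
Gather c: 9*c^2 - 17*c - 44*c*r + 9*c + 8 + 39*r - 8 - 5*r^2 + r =9*c^2 + c*(-44*r - 8) - 5*r^2 + 40*r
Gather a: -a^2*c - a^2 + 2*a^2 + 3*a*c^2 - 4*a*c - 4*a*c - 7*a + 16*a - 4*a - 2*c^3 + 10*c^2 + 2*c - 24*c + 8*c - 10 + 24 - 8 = a^2*(1 - c) + a*(3*c^2 - 8*c + 5) - 2*c^3 + 10*c^2 - 14*c + 6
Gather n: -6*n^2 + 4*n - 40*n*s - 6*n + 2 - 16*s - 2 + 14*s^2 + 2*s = -6*n^2 + n*(-40*s - 2) + 14*s^2 - 14*s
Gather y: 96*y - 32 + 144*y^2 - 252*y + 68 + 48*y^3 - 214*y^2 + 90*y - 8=48*y^3 - 70*y^2 - 66*y + 28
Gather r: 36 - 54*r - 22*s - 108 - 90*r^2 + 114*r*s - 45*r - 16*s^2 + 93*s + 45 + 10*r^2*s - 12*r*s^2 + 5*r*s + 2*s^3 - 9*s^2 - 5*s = r^2*(10*s - 90) + r*(-12*s^2 + 119*s - 99) + 2*s^3 - 25*s^2 + 66*s - 27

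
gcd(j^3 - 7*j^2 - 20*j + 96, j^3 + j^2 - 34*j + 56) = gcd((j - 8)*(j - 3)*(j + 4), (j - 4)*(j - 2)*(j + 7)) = 1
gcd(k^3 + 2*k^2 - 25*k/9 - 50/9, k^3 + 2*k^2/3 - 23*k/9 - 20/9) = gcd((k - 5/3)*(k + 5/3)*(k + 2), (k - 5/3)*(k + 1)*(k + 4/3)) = k - 5/3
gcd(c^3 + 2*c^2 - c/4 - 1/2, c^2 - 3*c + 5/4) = c - 1/2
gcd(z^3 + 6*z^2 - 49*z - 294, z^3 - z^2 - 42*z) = z^2 - z - 42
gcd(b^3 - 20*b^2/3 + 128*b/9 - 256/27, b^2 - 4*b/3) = b - 4/3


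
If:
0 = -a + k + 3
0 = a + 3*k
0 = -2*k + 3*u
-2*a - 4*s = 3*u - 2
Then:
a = 9/4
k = -3/4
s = -1/4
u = -1/2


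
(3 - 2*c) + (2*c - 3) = 0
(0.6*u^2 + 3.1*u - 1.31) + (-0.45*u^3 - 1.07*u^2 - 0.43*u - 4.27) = -0.45*u^3 - 0.47*u^2 + 2.67*u - 5.58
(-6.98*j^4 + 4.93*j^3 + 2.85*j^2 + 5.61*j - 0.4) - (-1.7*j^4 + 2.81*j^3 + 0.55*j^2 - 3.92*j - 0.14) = -5.28*j^4 + 2.12*j^3 + 2.3*j^2 + 9.53*j - 0.26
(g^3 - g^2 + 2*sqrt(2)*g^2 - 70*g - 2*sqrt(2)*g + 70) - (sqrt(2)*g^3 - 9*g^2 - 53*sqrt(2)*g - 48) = -sqrt(2)*g^3 + g^3 + 2*sqrt(2)*g^2 + 8*g^2 - 70*g + 51*sqrt(2)*g + 118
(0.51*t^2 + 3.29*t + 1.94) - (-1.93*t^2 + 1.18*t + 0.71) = 2.44*t^2 + 2.11*t + 1.23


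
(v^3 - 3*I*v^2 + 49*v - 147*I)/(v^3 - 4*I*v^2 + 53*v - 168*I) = (v - 7*I)/(v - 8*I)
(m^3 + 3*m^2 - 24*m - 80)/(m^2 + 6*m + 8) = (m^2 - m - 20)/(m + 2)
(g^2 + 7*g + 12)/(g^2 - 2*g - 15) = (g + 4)/(g - 5)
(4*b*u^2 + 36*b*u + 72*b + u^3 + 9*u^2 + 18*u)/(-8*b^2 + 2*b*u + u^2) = (u^2 + 9*u + 18)/(-2*b + u)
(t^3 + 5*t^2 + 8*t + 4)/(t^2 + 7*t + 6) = (t^2 + 4*t + 4)/(t + 6)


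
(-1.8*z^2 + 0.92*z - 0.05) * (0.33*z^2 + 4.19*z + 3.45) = -0.594*z^4 - 7.2384*z^3 - 2.3717*z^2 + 2.9645*z - 0.1725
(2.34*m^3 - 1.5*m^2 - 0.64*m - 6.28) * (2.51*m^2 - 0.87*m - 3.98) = 5.8734*m^5 - 5.8008*m^4 - 9.6146*m^3 - 9.236*m^2 + 8.0108*m + 24.9944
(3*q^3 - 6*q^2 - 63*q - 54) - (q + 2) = 3*q^3 - 6*q^2 - 64*q - 56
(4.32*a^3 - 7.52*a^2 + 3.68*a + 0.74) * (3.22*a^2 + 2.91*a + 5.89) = 13.9104*a^5 - 11.6432*a^4 + 15.4112*a^3 - 31.2012*a^2 + 23.8286*a + 4.3586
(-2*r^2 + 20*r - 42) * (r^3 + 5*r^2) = -2*r^5 + 10*r^4 + 58*r^3 - 210*r^2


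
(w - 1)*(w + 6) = w^2 + 5*w - 6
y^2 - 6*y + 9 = (y - 3)^2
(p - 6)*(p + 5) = p^2 - p - 30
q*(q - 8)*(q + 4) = q^3 - 4*q^2 - 32*q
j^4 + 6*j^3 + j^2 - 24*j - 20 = (j - 2)*(j + 1)*(j + 2)*(j + 5)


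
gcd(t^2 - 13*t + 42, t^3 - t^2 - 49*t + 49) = t - 7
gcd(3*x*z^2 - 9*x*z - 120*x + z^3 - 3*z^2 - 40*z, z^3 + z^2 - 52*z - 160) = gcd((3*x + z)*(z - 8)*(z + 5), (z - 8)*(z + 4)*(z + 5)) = z^2 - 3*z - 40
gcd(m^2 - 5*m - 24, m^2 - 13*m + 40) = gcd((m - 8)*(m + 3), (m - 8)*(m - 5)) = m - 8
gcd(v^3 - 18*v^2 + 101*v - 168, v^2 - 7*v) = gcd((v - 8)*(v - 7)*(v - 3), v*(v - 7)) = v - 7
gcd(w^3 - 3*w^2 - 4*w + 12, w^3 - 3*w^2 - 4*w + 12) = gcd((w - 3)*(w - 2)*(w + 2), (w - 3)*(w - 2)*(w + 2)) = w^3 - 3*w^2 - 4*w + 12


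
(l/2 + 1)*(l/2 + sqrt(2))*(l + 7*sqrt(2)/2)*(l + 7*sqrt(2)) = l^4/4 + l^3/2 + 25*sqrt(2)*l^3/8 + 25*sqrt(2)*l^2/4 + 91*l^2/4 + 49*sqrt(2)*l/2 + 91*l/2 + 49*sqrt(2)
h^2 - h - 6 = (h - 3)*(h + 2)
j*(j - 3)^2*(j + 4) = j^4 - 2*j^3 - 15*j^2 + 36*j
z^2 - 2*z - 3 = (z - 3)*(z + 1)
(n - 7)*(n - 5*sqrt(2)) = n^2 - 5*sqrt(2)*n - 7*n + 35*sqrt(2)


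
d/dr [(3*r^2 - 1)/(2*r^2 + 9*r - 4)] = (27*r^2 - 20*r + 9)/(4*r^4 + 36*r^3 + 65*r^2 - 72*r + 16)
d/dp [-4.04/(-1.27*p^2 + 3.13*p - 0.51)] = (12.6452 - 10.2616*p)/(1.27*p^2 - 3.13*p + 0.51)^2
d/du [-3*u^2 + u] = 1 - 6*u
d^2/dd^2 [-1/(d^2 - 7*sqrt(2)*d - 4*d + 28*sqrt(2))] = 2*(d^2 - 7*sqrt(2)*d - 4*d - (-2*d + 4 + 7*sqrt(2))^2 + 28*sqrt(2))/(d^2 - 7*sqrt(2)*d - 4*d + 28*sqrt(2))^3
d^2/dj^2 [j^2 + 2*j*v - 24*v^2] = 2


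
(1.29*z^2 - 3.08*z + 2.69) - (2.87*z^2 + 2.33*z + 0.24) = -1.58*z^2 - 5.41*z + 2.45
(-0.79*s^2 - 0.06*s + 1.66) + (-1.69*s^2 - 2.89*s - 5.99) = -2.48*s^2 - 2.95*s - 4.33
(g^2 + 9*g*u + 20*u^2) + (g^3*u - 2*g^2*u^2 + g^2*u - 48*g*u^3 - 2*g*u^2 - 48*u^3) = g^3*u - 2*g^2*u^2 + g^2*u + g^2 - 48*g*u^3 - 2*g*u^2 + 9*g*u - 48*u^3 + 20*u^2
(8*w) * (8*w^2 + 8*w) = 64*w^3 + 64*w^2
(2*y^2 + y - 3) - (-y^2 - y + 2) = 3*y^2 + 2*y - 5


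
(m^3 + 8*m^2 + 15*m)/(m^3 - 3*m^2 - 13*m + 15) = m*(m + 5)/(m^2 - 6*m + 5)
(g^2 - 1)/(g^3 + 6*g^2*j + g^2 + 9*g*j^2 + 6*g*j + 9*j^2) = (g - 1)/(g^2 + 6*g*j + 9*j^2)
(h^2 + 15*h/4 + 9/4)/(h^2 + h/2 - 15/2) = (4*h + 3)/(2*(2*h - 5))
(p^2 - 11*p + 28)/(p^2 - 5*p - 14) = (p - 4)/(p + 2)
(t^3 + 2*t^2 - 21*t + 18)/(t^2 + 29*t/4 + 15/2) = 4*(t^2 - 4*t + 3)/(4*t + 5)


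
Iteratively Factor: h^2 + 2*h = (h)*(h + 2)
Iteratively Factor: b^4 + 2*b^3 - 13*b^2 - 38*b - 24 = (b + 1)*(b^3 + b^2 - 14*b - 24) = (b + 1)*(b + 3)*(b^2 - 2*b - 8) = (b + 1)*(b + 2)*(b + 3)*(b - 4)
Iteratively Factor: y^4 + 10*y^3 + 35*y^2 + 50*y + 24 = (y + 3)*(y^3 + 7*y^2 + 14*y + 8) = (y + 3)*(y + 4)*(y^2 + 3*y + 2) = (y + 1)*(y + 3)*(y + 4)*(y + 2)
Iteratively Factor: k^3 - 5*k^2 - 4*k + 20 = (k + 2)*(k^2 - 7*k + 10) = (k - 5)*(k + 2)*(k - 2)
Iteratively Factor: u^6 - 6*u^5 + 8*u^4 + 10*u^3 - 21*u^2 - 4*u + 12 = (u + 1)*(u^5 - 7*u^4 + 15*u^3 - 5*u^2 - 16*u + 12) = (u - 1)*(u + 1)*(u^4 - 6*u^3 + 9*u^2 + 4*u - 12) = (u - 1)*(u + 1)^2*(u^3 - 7*u^2 + 16*u - 12) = (u - 3)*(u - 1)*(u + 1)^2*(u^2 - 4*u + 4) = (u - 3)*(u - 2)*(u - 1)*(u + 1)^2*(u - 2)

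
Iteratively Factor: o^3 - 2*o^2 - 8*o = (o)*(o^2 - 2*o - 8) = o*(o - 4)*(o + 2)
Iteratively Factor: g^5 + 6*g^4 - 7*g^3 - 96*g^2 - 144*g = (g - 4)*(g^4 + 10*g^3 + 33*g^2 + 36*g) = (g - 4)*(g + 4)*(g^3 + 6*g^2 + 9*g) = (g - 4)*(g + 3)*(g + 4)*(g^2 + 3*g) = (g - 4)*(g + 3)^2*(g + 4)*(g)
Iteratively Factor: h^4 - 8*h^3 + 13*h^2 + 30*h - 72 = (h - 3)*(h^3 - 5*h^2 - 2*h + 24) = (h - 4)*(h - 3)*(h^2 - h - 6) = (h - 4)*(h - 3)^2*(h + 2)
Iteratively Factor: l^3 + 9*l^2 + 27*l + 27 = (l + 3)*(l^2 + 6*l + 9) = (l + 3)^2*(l + 3)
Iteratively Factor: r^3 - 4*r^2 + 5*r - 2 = (r - 1)*(r^2 - 3*r + 2) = (r - 1)^2*(r - 2)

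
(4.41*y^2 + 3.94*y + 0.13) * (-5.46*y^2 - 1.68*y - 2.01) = -24.0786*y^4 - 28.9212*y^3 - 16.1931*y^2 - 8.1378*y - 0.2613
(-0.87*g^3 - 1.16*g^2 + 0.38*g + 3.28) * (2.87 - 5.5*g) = 4.785*g^4 + 3.8831*g^3 - 5.4192*g^2 - 16.9494*g + 9.4136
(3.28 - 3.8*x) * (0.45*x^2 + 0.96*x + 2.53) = -1.71*x^3 - 2.172*x^2 - 6.4652*x + 8.2984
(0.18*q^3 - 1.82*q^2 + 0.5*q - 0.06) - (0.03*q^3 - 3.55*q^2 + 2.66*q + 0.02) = 0.15*q^3 + 1.73*q^2 - 2.16*q - 0.08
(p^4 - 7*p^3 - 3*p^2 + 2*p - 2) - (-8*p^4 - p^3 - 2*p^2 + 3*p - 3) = 9*p^4 - 6*p^3 - p^2 - p + 1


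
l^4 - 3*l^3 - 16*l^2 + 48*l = l*(l - 4)*(l - 3)*(l + 4)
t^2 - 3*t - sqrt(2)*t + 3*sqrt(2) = (t - 3)*(t - sqrt(2))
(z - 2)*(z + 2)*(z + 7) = z^3 + 7*z^2 - 4*z - 28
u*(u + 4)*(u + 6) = u^3 + 10*u^2 + 24*u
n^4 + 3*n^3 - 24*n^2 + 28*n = n*(n - 2)^2*(n + 7)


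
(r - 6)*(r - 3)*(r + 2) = r^3 - 7*r^2 + 36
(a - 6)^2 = a^2 - 12*a + 36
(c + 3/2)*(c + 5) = c^2 + 13*c/2 + 15/2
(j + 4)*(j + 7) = j^2 + 11*j + 28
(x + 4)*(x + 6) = x^2 + 10*x + 24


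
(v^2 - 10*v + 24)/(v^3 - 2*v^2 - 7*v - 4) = (v - 6)/(v^2 + 2*v + 1)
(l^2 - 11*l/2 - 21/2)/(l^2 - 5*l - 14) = (l + 3/2)/(l + 2)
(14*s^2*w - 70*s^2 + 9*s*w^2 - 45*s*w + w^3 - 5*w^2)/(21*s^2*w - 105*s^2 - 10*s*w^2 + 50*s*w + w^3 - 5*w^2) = (14*s^2 + 9*s*w + w^2)/(21*s^2 - 10*s*w + w^2)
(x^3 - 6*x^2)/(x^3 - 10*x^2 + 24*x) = x/(x - 4)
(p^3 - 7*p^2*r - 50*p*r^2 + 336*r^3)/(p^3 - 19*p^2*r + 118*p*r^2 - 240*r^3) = (p + 7*r)/(p - 5*r)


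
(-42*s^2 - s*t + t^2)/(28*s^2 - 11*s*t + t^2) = (-6*s - t)/(4*s - t)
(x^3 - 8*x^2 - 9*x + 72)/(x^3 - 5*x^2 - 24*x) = (x - 3)/x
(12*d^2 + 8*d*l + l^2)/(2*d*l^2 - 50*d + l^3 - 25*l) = (6*d + l)/(l^2 - 25)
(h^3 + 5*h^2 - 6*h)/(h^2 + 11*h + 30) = h*(h - 1)/(h + 5)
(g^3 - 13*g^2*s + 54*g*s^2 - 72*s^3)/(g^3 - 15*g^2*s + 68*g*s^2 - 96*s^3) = (-g + 6*s)/(-g + 8*s)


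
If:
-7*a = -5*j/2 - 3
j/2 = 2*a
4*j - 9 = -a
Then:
No Solution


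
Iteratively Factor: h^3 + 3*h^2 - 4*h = (h - 1)*(h^2 + 4*h) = (h - 1)*(h + 4)*(h)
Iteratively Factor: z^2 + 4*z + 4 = (z + 2)*(z + 2)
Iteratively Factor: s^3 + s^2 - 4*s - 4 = (s + 1)*(s^2 - 4) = (s + 1)*(s + 2)*(s - 2)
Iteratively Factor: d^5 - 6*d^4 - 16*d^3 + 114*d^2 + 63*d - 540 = (d + 3)*(d^4 - 9*d^3 + 11*d^2 + 81*d - 180) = (d - 4)*(d + 3)*(d^3 - 5*d^2 - 9*d + 45) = (d - 4)*(d - 3)*(d + 3)*(d^2 - 2*d - 15) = (d - 4)*(d - 3)*(d + 3)^2*(d - 5)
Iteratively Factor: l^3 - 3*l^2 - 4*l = (l)*(l^2 - 3*l - 4) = l*(l + 1)*(l - 4)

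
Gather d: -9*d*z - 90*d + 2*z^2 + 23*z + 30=d*(-9*z - 90) + 2*z^2 + 23*z + 30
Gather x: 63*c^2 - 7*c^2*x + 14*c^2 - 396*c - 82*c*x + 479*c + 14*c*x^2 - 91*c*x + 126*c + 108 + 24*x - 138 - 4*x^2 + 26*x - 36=77*c^2 + 209*c + x^2*(14*c - 4) + x*(-7*c^2 - 173*c + 50) - 66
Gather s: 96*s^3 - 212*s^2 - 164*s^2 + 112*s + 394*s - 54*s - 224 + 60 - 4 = 96*s^3 - 376*s^2 + 452*s - 168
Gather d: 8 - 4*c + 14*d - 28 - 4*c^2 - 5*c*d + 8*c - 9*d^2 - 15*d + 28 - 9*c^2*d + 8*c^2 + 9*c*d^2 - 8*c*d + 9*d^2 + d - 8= 4*c^2 + 9*c*d^2 + 4*c + d*(-9*c^2 - 13*c)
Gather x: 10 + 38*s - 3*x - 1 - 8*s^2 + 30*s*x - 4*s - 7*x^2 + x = -8*s^2 + 34*s - 7*x^2 + x*(30*s - 2) + 9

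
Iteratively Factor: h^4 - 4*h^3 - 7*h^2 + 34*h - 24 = (h - 1)*(h^3 - 3*h^2 - 10*h + 24) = (h - 1)*(h + 3)*(h^2 - 6*h + 8) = (h - 4)*(h - 1)*(h + 3)*(h - 2)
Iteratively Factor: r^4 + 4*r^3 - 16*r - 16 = (r - 2)*(r^3 + 6*r^2 + 12*r + 8) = (r - 2)*(r + 2)*(r^2 + 4*r + 4) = (r - 2)*(r + 2)^2*(r + 2)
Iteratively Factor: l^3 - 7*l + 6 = (l + 3)*(l^2 - 3*l + 2) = (l - 1)*(l + 3)*(l - 2)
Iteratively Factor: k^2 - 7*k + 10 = (k - 2)*(k - 5)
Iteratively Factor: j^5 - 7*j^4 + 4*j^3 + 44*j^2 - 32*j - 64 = (j - 4)*(j^4 - 3*j^3 - 8*j^2 + 12*j + 16) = (j - 4)*(j + 1)*(j^3 - 4*j^2 - 4*j + 16) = (j - 4)*(j - 2)*(j + 1)*(j^2 - 2*j - 8) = (j - 4)^2*(j - 2)*(j + 1)*(j + 2)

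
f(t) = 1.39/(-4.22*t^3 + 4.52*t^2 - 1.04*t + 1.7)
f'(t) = 1.39*(12.66*t^2 - 9.04*t + 1.04)/(-4.22*t^3 + 4.52*t^2 - 1.04*t + 1.7)^2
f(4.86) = -0.00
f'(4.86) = 0.00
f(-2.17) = 0.02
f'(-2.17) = 0.02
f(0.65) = 0.78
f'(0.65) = 0.23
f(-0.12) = 0.73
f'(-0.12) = 0.89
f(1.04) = 1.83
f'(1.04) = 12.82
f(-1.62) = 0.04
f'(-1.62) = 0.06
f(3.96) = -0.01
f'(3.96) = 0.01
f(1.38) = -0.63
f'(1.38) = 3.58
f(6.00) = -0.00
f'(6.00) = 0.00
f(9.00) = -0.00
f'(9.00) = 0.00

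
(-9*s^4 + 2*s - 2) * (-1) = 9*s^4 - 2*s + 2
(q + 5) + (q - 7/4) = 2*q + 13/4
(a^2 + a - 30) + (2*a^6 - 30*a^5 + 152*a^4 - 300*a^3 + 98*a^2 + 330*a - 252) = 2*a^6 - 30*a^5 + 152*a^4 - 300*a^3 + 99*a^2 + 331*a - 282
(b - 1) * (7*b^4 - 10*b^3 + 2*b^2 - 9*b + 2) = 7*b^5 - 17*b^4 + 12*b^3 - 11*b^2 + 11*b - 2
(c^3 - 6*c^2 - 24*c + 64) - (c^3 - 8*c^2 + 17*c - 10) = 2*c^2 - 41*c + 74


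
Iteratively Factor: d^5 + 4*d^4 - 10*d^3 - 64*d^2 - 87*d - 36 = (d - 4)*(d^4 + 8*d^3 + 22*d^2 + 24*d + 9) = (d - 4)*(d + 1)*(d^3 + 7*d^2 + 15*d + 9) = (d - 4)*(d + 1)^2*(d^2 + 6*d + 9) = (d - 4)*(d + 1)^2*(d + 3)*(d + 3)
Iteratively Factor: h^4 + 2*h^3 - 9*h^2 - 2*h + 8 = (h + 1)*(h^3 + h^2 - 10*h + 8) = (h + 1)*(h + 4)*(h^2 - 3*h + 2) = (h - 1)*(h + 1)*(h + 4)*(h - 2)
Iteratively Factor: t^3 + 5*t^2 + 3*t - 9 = (t + 3)*(t^2 + 2*t - 3) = (t + 3)^2*(t - 1)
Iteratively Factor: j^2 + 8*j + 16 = (j + 4)*(j + 4)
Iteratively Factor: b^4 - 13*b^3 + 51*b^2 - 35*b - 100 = (b - 4)*(b^3 - 9*b^2 + 15*b + 25) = (b - 4)*(b + 1)*(b^2 - 10*b + 25) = (b - 5)*(b - 4)*(b + 1)*(b - 5)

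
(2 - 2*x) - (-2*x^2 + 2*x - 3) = 2*x^2 - 4*x + 5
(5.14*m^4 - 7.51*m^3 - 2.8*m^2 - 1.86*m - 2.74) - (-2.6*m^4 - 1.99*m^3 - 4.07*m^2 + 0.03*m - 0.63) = 7.74*m^4 - 5.52*m^3 + 1.27*m^2 - 1.89*m - 2.11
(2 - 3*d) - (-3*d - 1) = 3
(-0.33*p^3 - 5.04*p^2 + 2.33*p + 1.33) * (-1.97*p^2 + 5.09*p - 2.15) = 0.6501*p^5 + 8.2491*p^4 - 29.5342*p^3 + 20.0756*p^2 + 1.7602*p - 2.8595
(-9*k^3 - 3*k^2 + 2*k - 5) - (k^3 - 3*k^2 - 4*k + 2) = -10*k^3 + 6*k - 7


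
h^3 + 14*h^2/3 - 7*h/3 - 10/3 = (h - 1)*(h + 2/3)*(h + 5)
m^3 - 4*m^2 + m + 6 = (m - 3)*(m - 2)*(m + 1)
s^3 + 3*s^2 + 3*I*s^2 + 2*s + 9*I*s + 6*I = (s + 1)*(s + 2)*(s + 3*I)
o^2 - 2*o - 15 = (o - 5)*(o + 3)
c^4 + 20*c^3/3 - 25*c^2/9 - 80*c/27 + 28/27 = (c - 2/3)*(c - 1/3)*(c + 2/3)*(c + 7)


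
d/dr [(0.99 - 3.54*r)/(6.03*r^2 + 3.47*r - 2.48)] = (21.3462*r^2 - 11.9394*r + 5.3439)/(36.3609*r^4 + 41.8482*r^3 - 17.8679*r^2 - 17.2112*r + 6.1504)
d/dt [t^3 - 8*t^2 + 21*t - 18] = 3*t^2 - 16*t + 21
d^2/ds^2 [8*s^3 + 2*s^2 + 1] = 48*s + 4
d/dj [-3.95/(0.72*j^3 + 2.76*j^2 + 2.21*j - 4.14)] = (8.532*j^2 + 21.804*j + 8.7295)/(0.72*j^3 + 2.76*j^2 + 2.21*j - 4.14)^2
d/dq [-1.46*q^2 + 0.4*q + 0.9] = 0.4 - 2.92*q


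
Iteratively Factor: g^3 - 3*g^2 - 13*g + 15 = (g + 3)*(g^2 - 6*g + 5) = (g - 1)*(g + 3)*(g - 5)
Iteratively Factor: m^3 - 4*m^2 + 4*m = (m - 2)*(m^2 - 2*m) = m*(m - 2)*(m - 2)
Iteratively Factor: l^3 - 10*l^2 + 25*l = (l)*(l^2 - 10*l + 25) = l*(l - 5)*(l - 5)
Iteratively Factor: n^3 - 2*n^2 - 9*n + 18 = (n - 2)*(n^2 - 9) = (n - 2)*(n + 3)*(n - 3)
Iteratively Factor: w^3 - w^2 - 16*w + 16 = (w - 4)*(w^2 + 3*w - 4) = (w - 4)*(w - 1)*(w + 4)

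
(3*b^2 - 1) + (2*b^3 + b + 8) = 2*b^3 + 3*b^2 + b + 7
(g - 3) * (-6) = 18 - 6*g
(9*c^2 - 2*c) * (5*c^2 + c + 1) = 45*c^4 - c^3 + 7*c^2 - 2*c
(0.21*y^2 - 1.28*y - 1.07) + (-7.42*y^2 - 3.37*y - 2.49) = -7.21*y^2 - 4.65*y - 3.56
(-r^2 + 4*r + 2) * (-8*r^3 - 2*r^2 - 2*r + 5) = 8*r^5 - 30*r^4 - 22*r^3 - 17*r^2 + 16*r + 10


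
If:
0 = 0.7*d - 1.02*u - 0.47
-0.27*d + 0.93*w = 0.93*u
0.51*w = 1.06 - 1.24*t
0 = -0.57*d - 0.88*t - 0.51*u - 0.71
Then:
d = -2.46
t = 2.03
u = -2.15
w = -2.86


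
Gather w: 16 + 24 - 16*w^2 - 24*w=-16*w^2 - 24*w + 40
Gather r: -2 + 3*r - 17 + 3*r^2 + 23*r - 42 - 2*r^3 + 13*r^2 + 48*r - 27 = -2*r^3 + 16*r^2 + 74*r - 88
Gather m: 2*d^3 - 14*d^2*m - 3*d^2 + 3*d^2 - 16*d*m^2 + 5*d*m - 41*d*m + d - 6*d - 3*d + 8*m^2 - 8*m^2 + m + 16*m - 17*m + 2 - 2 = 2*d^3 - 16*d*m^2 - 8*d + m*(-14*d^2 - 36*d)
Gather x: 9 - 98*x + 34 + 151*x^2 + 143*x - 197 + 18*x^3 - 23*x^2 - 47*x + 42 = 18*x^3 + 128*x^2 - 2*x - 112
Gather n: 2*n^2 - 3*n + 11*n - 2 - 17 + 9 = 2*n^2 + 8*n - 10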